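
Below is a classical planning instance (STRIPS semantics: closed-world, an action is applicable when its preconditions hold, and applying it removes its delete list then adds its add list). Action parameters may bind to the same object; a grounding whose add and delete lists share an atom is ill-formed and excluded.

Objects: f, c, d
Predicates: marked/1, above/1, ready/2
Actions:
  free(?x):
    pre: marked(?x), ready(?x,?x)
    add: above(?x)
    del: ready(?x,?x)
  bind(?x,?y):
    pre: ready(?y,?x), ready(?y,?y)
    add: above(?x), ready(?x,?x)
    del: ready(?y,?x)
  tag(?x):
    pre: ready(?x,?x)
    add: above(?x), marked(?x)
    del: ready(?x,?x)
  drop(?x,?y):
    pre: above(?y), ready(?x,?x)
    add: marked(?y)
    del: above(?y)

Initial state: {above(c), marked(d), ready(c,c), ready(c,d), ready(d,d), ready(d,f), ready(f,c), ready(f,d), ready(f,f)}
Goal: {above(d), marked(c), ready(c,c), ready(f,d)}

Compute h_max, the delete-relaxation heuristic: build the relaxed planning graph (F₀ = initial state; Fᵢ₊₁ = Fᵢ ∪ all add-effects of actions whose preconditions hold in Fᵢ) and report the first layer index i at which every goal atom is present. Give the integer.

F0 = init (9 atoms)
F1 = F0 ∪ {above(d), above(f), marked(c), marked(f)}  (13 atoms)
goal ⊆ F1  ⇒  h_max = 1

1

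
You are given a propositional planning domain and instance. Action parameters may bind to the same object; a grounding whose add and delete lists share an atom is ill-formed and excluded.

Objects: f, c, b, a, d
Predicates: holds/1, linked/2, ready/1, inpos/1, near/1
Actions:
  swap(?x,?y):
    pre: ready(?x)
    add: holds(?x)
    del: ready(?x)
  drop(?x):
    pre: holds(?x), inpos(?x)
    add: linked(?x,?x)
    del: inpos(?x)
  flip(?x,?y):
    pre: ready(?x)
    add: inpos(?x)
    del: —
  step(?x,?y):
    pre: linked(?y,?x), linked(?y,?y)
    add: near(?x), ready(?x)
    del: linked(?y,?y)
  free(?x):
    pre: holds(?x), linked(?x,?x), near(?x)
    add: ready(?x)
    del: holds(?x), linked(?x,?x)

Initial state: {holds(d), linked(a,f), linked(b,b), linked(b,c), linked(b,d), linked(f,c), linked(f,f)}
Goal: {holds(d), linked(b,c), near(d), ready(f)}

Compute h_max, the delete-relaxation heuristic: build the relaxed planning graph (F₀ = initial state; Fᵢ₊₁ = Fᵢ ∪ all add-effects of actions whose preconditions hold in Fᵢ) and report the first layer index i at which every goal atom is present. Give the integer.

1

F0 = init (7 atoms)
F1 = F0 ∪ {near(b), near(c), near(d), near(f), ready(b), ready(c), ready(d), ready(f)}  (15 atoms)
goal ⊆ F1  ⇒  h_max = 1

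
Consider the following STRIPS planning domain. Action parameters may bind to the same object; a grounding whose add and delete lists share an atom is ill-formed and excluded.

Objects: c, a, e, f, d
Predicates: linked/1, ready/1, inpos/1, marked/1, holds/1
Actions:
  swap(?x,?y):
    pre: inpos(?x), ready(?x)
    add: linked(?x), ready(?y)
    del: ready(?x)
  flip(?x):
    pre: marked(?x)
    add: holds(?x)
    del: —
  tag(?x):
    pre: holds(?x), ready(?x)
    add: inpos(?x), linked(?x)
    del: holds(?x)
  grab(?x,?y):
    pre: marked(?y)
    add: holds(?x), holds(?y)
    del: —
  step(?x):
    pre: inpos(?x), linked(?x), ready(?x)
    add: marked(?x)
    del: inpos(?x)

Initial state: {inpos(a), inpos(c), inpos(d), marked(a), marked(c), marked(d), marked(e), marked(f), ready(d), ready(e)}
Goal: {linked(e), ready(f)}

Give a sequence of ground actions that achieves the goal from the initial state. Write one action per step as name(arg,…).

swap(d,f); flip(e); tag(e)

1. swap(d,f)  →  {inpos(a), inpos(c), inpos(d), linked(d), marked(a), marked(c), marked(d), marked(e), marked(f), ready(e), ready(f)}
2. flip(e)  →  {holds(e), inpos(a), inpos(c), inpos(d), linked(d), marked(a), marked(c), marked(d), marked(e), marked(f), ready(e), ready(f)}
3. tag(e)  →  {inpos(a), inpos(c), inpos(d), inpos(e), linked(d), linked(e), marked(a), marked(c), marked(d), marked(e), marked(f), ready(e), ready(f)}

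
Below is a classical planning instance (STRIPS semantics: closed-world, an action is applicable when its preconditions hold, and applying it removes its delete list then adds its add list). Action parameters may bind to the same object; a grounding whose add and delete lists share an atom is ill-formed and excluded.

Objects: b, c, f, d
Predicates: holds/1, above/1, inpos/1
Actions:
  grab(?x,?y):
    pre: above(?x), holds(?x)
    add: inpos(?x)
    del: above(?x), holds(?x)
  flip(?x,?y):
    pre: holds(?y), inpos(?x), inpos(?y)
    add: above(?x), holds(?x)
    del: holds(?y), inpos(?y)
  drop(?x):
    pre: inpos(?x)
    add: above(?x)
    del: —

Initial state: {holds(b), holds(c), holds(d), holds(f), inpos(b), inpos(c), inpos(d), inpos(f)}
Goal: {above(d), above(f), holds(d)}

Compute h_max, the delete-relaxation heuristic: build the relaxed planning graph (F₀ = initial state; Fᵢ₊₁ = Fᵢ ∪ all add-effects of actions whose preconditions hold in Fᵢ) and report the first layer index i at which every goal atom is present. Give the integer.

F0 = init (8 atoms)
F1 = F0 ∪ {above(b), above(c), above(d), above(f)}  (12 atoms)
goal ⊆ F1  ⇒  h_max = 1

1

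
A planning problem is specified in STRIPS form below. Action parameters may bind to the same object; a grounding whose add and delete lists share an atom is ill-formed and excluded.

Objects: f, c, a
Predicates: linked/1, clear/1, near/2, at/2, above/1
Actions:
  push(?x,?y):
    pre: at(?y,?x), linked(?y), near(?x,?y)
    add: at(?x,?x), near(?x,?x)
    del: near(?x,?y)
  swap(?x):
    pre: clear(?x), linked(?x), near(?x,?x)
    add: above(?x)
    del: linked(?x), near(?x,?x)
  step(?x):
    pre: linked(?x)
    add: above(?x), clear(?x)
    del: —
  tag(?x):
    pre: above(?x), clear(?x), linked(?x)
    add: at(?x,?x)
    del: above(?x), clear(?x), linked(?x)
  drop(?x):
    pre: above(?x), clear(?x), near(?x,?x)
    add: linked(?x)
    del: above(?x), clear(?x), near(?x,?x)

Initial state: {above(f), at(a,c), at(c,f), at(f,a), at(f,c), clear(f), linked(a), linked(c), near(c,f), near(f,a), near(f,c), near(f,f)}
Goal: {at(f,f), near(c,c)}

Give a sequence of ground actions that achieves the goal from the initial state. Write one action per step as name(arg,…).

push(f,c); drop(f); push(c,f)

1. push(f,c)  →  {above(f), at(a,c), at(c,f), at(f,a), at(f,c), at(f,f), clear(f), linked(a), linked(c), near(c,f), near(f,a), near(f,f)}
2. drop(f)  →  {at(a,c), at(c,f), at(f,a), at(f,c), at(f,f), linked(a), linked(c), linked(f), near(c,f), near(f,a)}
3. push(c,f)  →  {at(a,c), at(c,c), at(c,f), at(f,a), at(f,c), at(f,f), linked(a), linked(c), linked(f), near(c,c), near(f,a)}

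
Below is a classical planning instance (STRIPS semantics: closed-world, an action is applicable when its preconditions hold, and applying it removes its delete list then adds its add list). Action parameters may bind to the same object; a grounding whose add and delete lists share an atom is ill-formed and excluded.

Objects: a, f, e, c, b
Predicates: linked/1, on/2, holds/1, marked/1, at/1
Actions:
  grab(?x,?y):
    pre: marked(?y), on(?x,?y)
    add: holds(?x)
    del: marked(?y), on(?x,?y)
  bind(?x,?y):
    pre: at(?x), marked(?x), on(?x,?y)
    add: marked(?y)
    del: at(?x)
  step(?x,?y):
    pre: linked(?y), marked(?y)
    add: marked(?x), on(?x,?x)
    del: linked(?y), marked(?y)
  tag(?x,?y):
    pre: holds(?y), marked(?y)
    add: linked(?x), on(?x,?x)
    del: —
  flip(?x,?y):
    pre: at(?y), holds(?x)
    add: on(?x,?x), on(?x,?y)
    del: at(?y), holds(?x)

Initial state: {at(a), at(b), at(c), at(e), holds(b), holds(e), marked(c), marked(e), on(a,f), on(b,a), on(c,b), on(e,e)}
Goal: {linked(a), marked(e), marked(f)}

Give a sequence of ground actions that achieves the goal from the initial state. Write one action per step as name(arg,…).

tag(a,e); tag(c,e); step(f,c)

1. tag(a,e)  →  {at(a), at(b), at(c), at(e), holds(b), holds(e), linked(a), marked(c), marked(e), on(a,a), on(a,f), on(b,a), on(c,b), on(e,e)}
2. tag(c,e)  →  {at(a), at(b), at(c), at(e), holds(b), holds(e), linked(a), linked(c), marked(c), marked(e), on(a,a), on(a,f), on(b,a), on(c,b), on(c,c), on(e,e)}
3. step(f,c)  →  {at(a), at(b), at(c), at(e), holds(b), holds(e), linked(a), marked(e), marked(f), on(a,a), on(a,f), on(b,a), on(c,b), on(c,c), on(e,e), on(f,f)}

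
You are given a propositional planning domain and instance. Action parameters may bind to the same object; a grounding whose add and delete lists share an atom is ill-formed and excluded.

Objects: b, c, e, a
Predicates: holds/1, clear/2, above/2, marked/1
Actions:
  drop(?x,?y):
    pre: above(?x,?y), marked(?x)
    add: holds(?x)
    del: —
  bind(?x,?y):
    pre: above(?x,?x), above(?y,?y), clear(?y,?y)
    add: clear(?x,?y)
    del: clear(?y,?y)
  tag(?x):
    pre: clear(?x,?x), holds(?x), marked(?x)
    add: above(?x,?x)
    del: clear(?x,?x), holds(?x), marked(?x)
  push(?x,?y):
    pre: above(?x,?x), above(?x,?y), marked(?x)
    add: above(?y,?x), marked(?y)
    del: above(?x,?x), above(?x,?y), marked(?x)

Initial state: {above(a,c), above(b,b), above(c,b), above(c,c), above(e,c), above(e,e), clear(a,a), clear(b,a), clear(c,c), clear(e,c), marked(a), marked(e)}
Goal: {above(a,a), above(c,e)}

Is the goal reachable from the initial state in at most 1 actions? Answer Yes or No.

1. drop(a,c)  →  {above(a,c), above(b,b), above(c,b), above(c,c), above(e,c), above(e,e), clear(a,a), clear(b,a), clear(c,c), clear(e,c), holds(a), marked(a), marked(e)}
2. tag(a)  →  {above(a,a), above(a,c), above(b,b), above(c,b), above(c,c), above(e,c), above(e,e), clear(b,a), clear(c,c), clear(e,c), marked(e)}
3. push(e,c)  →  {above(a,a), above(a,c), above(b,b), above(c,b), above(c,c), above(c,e), clear(b,a), clear(c,c), clear(e,c), marked(c)}
optimal plan length = 3; 3 > 1

No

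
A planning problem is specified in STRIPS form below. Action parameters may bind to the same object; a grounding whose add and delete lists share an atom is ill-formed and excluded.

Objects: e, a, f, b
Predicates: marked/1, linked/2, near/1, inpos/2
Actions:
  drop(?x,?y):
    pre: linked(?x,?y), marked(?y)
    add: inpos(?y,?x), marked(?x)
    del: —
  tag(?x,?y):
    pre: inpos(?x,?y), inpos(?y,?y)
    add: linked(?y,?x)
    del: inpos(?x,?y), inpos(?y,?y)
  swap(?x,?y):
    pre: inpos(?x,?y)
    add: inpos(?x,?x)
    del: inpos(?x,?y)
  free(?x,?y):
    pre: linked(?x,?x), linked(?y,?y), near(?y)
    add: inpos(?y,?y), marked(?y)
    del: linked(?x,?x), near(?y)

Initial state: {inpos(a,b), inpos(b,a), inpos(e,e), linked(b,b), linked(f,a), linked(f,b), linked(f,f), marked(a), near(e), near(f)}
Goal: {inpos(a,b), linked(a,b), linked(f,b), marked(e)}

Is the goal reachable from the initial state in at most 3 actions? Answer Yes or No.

1. drop(f,a)  →  {inpos(a,b), inpos(a,f), inpos(b,a), inpos(e,e), linked(b,b), linked(f,a), linked(f,b), linked(f,f), marked(a), marked(f), near(e), near(f)}
2. tag(e,e)  →  {inpos(a,b), inpos(a,f), inpos(b,a), linked(b,b), linked(e,e), linked(f,a), linked(f,b), linked(f,f), marked(a), marked(f), near(e), near(f)}
3. swap(a,f)  →  {inpos(a,a), inpos(a,b), inpos(b,a), linked(b,b), linked(e,e), linked(f,a), linked(f,b), linked(f,f), marked(a), marked(f), near(e), near(f)}
4. tag(b,a)  →  {inpos(a,b), linked(a,b), linked(b,b), linked(e,e), linked(f,a), linked(f,b), linked(f,f), marked(a), marked(f), near(e), near(f)}
5. free(e,e)  →  {inpos(a,b), inpos(e,e), linked(a,b), linked(b,b), linked(f,a), linked(f,b), linked(f,f), marked(a), marked(e), marked(f), near(f)}
optimal plan length = 5; 5 > 3

No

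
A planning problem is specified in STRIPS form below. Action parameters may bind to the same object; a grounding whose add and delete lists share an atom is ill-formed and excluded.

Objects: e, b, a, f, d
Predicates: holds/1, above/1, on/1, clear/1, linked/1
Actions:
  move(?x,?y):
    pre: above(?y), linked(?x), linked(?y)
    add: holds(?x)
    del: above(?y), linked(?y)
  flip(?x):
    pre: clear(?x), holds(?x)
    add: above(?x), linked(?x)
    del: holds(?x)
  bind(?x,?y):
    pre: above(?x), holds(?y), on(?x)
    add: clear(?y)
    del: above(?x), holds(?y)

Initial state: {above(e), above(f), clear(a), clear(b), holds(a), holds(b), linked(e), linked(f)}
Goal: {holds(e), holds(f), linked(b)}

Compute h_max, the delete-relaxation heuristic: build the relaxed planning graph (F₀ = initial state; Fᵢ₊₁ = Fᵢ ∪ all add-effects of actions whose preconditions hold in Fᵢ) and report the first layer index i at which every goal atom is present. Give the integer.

F0 = init (8 atoms)
F1 = F0 ∪ {above(a), above(b), holds(e), holds(f), linked(a), linked(b)}  (14 atoms)
goal ⊆ F1  ⇒  h_max = 1

1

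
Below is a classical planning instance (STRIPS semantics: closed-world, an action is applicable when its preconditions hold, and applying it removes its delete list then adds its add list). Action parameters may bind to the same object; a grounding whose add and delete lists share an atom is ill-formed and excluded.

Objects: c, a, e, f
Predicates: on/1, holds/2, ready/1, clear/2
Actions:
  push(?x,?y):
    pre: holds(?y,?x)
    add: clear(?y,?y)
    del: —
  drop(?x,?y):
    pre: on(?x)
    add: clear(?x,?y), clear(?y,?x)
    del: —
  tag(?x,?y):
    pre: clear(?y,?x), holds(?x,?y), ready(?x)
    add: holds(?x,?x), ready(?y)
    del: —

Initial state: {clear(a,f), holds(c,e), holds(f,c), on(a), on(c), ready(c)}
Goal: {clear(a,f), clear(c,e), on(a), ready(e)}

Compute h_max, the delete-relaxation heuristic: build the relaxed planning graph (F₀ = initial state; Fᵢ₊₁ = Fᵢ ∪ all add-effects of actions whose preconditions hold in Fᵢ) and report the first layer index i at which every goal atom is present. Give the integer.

2

F0 = init (6 atoms)
F1 = F0 ∪ {clear(a,a), clear(a,c), clear(a,e), clear(c,a), clear(c,c), clear(c,e), clear(c,f), clear(e,a), clear(e,c), clear(f,a), clear(f,c), clear(f,f)}  (18 atoms)
F2 = F1 ∪ {holds(c,c), ready(e)}  (20 atoms)
goal ⊆ F2  ⇒  h_max = 2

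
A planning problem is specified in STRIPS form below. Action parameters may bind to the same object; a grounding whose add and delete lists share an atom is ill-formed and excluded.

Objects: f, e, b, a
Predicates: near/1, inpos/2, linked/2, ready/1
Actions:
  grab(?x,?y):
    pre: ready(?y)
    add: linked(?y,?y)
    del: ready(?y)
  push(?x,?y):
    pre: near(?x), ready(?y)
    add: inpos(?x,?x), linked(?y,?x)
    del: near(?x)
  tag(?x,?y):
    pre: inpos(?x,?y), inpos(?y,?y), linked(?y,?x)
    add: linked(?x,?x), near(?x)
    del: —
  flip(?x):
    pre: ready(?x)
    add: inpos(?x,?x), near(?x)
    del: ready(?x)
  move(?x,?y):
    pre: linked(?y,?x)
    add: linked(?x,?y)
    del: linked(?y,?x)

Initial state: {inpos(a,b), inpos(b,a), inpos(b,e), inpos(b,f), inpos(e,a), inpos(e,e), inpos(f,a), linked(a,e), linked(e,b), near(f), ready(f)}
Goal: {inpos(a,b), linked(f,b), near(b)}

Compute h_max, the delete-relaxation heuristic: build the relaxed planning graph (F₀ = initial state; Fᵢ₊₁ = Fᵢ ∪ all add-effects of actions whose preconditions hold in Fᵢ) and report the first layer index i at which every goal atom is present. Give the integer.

2

F0 = init (11 atoms)
F1 = F0 ∪ {inpos(f,f), linked(b,b), linked(b,e), linked(e,a), linked(f,f), near(b)}  (17 atoms)
F2 = F1 ∪ {inpos(b,b), linked(f,b)}  (19 atoms)
goal ⊆ F2  ⇒  h_max = 2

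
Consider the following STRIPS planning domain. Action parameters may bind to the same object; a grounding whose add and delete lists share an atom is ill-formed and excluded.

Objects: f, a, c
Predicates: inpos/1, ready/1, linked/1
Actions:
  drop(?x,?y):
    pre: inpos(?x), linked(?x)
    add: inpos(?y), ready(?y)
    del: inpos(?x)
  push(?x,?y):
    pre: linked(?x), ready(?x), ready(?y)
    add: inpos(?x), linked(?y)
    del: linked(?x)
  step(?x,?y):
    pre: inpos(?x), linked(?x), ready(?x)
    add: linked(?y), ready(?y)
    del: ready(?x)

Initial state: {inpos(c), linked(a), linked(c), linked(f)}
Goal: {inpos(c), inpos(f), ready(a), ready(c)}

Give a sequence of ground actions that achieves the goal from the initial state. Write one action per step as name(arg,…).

drop(c,f); drop(f,a); drop(a,c); push(f,a)

1. drop(c,f)  →  {inpos(f), linked(a), linked(c), linked(f), ready(f)}
2. drop(f,a)  →  {inpos(a), linked(a), linked(c), linked(f), ready(a), ready(f)}
3. drop(a,c)  →  {inpos(c), linked(a), linked(c), linked(f), ready(a), ready(c), ready(f)}
4. push(f,a)  →  {inpos(c), inpos(f), linked(a), linked(c), ready(a), ready(c), ready(f)}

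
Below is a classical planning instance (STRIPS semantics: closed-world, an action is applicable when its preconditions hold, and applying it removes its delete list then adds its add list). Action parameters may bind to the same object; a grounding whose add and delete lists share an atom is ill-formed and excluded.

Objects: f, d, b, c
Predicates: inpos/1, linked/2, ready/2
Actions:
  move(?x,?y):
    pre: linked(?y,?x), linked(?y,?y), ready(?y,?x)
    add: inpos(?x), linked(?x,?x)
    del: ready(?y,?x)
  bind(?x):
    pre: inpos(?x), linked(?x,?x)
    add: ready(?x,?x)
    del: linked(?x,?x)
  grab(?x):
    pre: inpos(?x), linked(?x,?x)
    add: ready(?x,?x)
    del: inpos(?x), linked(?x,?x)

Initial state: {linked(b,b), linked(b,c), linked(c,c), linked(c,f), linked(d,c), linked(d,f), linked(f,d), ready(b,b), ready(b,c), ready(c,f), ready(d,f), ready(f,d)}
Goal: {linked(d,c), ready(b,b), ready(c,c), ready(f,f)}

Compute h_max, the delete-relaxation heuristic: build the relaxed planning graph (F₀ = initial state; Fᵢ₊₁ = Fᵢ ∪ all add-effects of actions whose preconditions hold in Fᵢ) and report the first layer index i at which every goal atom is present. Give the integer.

F0 = init (12 atoms)
F1 = F0 ∪ {inpos(b), inpos(c), inpos(f), linked(f,f)}  (16 atoms)
F2 = F1 ∪ {inpos(d), linked(d,d), ready(c,c), ready(f,f)}  (20 atoms)
goal ⊆ F2  ⇒  h_max = 2

2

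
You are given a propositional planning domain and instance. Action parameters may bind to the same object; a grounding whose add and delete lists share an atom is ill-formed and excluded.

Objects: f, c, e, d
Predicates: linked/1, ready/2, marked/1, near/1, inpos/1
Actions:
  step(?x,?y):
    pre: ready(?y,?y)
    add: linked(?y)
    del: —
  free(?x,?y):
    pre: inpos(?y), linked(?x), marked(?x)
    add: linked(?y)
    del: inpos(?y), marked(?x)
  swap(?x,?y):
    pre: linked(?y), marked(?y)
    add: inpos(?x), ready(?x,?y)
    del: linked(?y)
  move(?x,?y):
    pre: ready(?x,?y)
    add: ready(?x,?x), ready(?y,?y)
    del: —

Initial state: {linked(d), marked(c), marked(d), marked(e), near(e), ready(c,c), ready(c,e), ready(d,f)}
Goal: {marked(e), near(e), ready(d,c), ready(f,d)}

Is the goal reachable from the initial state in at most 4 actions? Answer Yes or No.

1. step(f,c)  →  {linked(c), linked(d), marked(c), marked(d), marked(e), near(e), ready(c,c), ready(c,e), ready(d,f)}
2. swap(f,d)  →  {inpos(f), linked(c), marked(c), marked(d), marked(e), near(e), ready(c,c), ready(c,e), ready(d,f), ready(f,d)}
3. swap(d,c)  →  {inpos(d), inpos(f), marked(c), marked(d), marked(e), near(e), ready(c,c), ready(c,e), ready(d,c), ready(d,f), ready(f,d)}
optimal plan length = 3; 3 ≤ 4

Yes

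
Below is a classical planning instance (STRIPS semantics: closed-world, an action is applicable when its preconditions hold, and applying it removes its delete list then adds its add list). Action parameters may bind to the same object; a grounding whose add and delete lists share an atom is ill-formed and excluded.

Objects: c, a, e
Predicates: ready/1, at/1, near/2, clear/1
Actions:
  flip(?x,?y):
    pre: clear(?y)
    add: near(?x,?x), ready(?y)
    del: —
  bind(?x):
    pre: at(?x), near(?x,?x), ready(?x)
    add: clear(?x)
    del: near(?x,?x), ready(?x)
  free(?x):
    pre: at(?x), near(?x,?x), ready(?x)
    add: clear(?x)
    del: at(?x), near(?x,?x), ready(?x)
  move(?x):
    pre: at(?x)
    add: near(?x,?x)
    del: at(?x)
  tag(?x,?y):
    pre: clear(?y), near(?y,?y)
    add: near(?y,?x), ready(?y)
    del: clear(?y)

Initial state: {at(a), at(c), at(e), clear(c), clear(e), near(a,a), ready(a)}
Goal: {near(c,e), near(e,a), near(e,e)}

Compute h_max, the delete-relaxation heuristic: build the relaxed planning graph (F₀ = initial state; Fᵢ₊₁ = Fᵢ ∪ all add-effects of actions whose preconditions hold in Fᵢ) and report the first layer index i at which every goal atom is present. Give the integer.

2

F0 = init (7 atoms)
F1 = F0 ∪ {clear(a), near(c,c), near(e,e), ready(c), ready(e)}  (12 atoms)
F2 = F1 ∪ {near(a,c), near(a,e), near(c,a), near(c,e), near(e,a), near(e,c)}  (18 atoms)
goal ⊆ F2  ⇒  h_max = 2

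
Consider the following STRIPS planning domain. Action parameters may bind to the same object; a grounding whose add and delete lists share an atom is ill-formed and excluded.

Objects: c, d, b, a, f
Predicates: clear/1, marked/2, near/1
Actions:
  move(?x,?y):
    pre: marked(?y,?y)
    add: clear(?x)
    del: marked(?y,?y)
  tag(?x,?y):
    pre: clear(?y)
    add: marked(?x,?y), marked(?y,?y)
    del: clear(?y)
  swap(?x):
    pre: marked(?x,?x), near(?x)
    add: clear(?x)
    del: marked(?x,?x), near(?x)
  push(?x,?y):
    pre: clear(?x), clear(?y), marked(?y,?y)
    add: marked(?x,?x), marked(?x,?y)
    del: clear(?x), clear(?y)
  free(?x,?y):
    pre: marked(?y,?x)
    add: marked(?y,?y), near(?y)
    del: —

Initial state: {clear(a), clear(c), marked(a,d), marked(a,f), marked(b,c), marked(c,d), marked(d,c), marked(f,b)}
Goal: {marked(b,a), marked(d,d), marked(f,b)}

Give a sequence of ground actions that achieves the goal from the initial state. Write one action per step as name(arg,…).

tag(b,a); free(c,d)

1. tag(b,a)  →  {clear(c), marked(a,a), marked(a,d), marked(a,f), marked(b,a), marked(b,c), marked(c,d), marked(d,c), marked(f,b)}
2. free(c,d)  →  {clear(c), marked(a,a), marked(a,d), marked(a,f), marked(b,a), marked(b,c), marked(c,d), marked(d,c), marked(d,d), marked(f,b), near(d)}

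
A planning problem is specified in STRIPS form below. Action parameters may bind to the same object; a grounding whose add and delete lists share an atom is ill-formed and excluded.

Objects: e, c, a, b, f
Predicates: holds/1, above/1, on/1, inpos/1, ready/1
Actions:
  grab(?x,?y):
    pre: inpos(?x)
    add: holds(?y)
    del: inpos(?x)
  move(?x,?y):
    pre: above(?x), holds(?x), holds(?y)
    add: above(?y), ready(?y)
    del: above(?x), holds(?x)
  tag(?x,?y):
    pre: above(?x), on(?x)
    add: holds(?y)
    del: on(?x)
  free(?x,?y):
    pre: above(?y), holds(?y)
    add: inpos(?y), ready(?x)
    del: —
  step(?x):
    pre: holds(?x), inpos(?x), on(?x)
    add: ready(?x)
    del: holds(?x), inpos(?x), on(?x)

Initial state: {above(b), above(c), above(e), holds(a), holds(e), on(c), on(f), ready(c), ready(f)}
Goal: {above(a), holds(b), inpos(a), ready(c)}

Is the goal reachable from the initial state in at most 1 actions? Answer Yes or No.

No

1. move(e,a)  →  {above(a), above(b), above(c), holds(a), on(c), on(f), ready(a), ready(c), ready(f)}
2. tag(c,b)  →  {above(a), above(b), above(c), holds(a), holds(b), on(f), ready(a), ready(c), ready(f)}
3. free(e,a)  →  {above(a), above(b), above(c), holds(a), holds(b), inpos(a), on(f), ready(a), ready(c), ready(e), ready(f)}
optimal plan length = 3; 3 > 1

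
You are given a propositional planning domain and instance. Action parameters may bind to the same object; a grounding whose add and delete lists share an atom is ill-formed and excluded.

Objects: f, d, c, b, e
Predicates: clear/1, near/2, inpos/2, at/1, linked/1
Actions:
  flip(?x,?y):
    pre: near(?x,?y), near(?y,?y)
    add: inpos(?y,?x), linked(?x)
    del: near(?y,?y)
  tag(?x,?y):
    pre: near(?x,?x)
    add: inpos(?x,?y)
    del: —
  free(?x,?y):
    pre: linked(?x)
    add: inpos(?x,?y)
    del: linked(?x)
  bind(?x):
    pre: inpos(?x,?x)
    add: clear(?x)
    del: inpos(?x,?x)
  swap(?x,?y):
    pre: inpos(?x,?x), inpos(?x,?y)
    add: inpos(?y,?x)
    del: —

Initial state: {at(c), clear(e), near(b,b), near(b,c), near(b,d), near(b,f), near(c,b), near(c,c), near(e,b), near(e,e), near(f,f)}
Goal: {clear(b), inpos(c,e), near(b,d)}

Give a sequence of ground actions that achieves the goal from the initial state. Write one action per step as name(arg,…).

1. flip(b,b)  →  {at(c), clear(e), inpos(b,b), linked(b), near(b,c), near(b,d), near(b,f), near(c,b), near(c,c), near(e,b), near(e,e), near(f,f)}
2. tag(c,e)  →  {at(c), clear(e), inpos(b,b), inpos(c,e), linked(b), near(b,c), near(b,d), near(b,f), near(c,b), near(c,c), near(e,b), near(e,e), near(f,f)}
3. bind(b)  →  {at(c), clear(b), clear(e), inpos(c,e), linked(b), near(b,c), near(b,d), near(b,f), near(c,b), near(c,c), near(e,b), near(e,e), near(f,f)}

flip(b,b); tag(c,e); bind(b)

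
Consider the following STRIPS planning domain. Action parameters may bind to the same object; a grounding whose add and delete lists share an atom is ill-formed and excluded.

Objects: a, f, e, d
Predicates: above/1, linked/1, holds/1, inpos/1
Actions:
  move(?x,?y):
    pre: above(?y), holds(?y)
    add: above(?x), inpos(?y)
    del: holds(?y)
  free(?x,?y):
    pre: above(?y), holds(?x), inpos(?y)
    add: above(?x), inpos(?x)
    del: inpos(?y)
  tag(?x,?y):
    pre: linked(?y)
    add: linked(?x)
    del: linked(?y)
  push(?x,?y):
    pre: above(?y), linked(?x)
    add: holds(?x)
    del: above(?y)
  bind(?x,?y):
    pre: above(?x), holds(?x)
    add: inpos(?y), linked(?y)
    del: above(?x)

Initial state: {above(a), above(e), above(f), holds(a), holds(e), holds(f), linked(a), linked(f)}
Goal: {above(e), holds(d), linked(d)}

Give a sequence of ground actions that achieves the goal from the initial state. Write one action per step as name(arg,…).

tag(d,a); push(d,a)

1. tag(d,a)  →  {above(a), above(e), above(f), holds(a), holds(e), holds(f), linked(d), linked(f)}
2. push(d,a)  →  {above(e), above(f), holds(a), holds(d), holds(e), holds(f), linked(d), linked(f)}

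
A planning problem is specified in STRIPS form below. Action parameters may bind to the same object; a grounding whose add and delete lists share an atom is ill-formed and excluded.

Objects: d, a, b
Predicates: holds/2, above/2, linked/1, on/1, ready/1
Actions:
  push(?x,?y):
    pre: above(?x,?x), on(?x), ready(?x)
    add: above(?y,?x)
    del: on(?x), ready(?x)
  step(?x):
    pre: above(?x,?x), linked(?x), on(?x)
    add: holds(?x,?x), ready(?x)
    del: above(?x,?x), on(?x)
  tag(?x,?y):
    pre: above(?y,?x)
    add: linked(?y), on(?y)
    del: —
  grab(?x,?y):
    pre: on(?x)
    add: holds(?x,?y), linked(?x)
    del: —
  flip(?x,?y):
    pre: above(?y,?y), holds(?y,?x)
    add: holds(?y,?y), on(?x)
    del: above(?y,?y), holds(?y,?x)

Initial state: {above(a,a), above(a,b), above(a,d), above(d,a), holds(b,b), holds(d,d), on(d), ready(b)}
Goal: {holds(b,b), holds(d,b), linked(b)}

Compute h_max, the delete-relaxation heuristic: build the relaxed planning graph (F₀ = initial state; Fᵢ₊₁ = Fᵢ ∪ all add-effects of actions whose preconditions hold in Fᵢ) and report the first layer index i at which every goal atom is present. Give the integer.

F0 = init (8 atoms)
F1 = F0 ∪ {holds(d,a), holds(d,b), linked(a), linked(d), on(a)}  (13 atoms)
F2 = F1 ∪ {holds(a,a), holds(a,b), holds(a,d), ready(a)}  (17 atoms)
F3 = F2 ∪ {above(b,a), on(b)}  (19 atoms)
F4 = F3 ∪ {holds(b,a), holds(b,d), linked(b)}  (22 atoms)
goal ⊆ F4  ⇒  h_max = 4

4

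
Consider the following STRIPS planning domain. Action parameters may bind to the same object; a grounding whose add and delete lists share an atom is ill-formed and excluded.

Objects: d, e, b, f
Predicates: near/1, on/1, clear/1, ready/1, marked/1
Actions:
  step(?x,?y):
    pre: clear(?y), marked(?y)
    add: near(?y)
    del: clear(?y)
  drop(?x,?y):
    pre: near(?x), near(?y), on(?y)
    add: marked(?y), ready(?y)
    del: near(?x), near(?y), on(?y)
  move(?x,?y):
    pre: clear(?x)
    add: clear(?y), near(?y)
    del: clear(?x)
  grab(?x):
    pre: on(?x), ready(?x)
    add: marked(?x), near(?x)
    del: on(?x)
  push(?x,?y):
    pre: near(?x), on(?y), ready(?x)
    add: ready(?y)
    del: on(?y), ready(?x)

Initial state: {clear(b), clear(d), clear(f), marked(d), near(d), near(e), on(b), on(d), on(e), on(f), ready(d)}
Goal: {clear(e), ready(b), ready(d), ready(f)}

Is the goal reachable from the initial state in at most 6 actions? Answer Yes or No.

1. drop(d,e)  →  {clear(b), clear(d), clear(f), marked(d), marked(e), on(b), on(d), on(f), ready(d), ready(e)}
2. move(d,e)  →  {clear(b), clear(e), clear(f), marked(d), marked(e), near(e), on(b), on(d), on(f), ready(d), ready(e)}
3. move(b,f)  →  {clear(e), clear(f), marked(d), marked(e), near(e), near(f), on(b), on(d), on(f), ready(d), ready(e)}
4. drop(f,f)  →  {clear(e), clear(f), marked(d), marked(e), marked(f), near(e), on(b), on(d), ready(d), ready(e), ready(f)}
5. push(e,b)  →  {clear(e), clear(f), marked(d), marked(e), marked(f), near(e), on(d), ready(b), ready(d), ready(f)}
optimal plan length = 5; 5 ≤ 6

Yes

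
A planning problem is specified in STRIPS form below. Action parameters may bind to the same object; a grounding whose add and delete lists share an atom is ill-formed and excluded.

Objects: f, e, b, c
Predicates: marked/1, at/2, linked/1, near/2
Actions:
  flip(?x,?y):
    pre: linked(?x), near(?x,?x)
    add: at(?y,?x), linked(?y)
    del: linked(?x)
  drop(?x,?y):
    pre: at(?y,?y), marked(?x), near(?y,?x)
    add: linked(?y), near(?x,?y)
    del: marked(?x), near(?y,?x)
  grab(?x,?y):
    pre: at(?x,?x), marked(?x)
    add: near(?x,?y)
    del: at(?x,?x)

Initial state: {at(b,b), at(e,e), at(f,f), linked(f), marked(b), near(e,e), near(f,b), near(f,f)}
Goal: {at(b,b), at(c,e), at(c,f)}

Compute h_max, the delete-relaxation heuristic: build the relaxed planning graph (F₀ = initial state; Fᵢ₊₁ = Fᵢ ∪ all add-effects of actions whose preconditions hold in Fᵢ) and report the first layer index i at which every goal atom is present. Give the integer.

2

F0 = init (8 atoms)
F1 = F0 ∪ {at(b,f), at(c,f), at(e,f), linked(b), linked(c), linked(e), near(b,b), near(b,c), near(b,e), near(b,f)}  (18 atoms)
F2 = F1 ∪ {at(b,e), at(c,b), at(c,e), at(e,b), at(f,b), at(f,e)}  (24 atoms)
goal ⊆ F2  ⇒  h_max = 2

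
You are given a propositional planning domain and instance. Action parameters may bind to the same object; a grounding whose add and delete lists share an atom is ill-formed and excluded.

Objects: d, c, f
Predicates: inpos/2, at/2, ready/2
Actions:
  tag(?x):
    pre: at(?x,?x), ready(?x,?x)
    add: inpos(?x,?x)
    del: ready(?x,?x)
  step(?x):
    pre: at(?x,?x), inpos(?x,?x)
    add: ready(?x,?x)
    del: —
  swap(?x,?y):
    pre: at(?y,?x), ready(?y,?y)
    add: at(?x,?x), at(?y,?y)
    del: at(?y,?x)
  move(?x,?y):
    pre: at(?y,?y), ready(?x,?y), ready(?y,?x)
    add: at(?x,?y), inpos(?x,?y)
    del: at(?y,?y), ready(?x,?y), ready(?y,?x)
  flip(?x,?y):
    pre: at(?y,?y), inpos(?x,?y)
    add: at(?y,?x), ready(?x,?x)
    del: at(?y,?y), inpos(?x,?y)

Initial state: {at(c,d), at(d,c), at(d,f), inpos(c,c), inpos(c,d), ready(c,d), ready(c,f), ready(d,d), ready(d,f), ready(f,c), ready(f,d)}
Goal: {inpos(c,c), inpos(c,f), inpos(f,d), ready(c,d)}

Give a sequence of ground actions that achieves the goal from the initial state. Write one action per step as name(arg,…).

1. swap(f,d)  →  {at(c,d), at(d,c), at(d,d), at(f,f), inpos(c,c), inpos(c,d), ready(c,d), ready(c,f), ready(d,d), ready(d,f), ready(f,c), ready(f,d)}
2. move(c,f)  →  {at(c,d), at(c,f), at(d,c), at(d,d), inpos(c,c), inpos(c,d), inpos(c,f), ready(c,d), ready(d,d), ready(d,f), ready(f,d)}
3. move(f,d)  →  {at(c,d), at(c,f), at(d,c), at(f,d), inpos(c,c), inpos(c,d), inpos(c,f), inpos(f,d), ready(c,d), ready(d,d)}

swap(f,d); move(c,f); move(f,d)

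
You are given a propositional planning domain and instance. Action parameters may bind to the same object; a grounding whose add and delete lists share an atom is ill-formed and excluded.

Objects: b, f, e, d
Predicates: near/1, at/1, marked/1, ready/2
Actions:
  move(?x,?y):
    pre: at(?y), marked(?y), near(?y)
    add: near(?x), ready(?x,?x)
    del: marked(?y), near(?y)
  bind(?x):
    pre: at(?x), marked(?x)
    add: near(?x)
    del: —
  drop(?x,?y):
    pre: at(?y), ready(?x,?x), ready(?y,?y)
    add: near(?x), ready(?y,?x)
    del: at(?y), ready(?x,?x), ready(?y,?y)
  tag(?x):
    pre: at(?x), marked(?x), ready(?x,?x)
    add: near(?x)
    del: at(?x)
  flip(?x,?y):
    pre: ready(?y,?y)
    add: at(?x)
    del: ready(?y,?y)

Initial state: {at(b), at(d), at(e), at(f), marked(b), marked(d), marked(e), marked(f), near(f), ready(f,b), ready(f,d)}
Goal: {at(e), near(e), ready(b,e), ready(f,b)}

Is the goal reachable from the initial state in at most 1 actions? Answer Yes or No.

1. move(b,f)  →  {at(b), at(d), at(e), at(f), marked(b), marked(d), marked(e), near(b), ready(b,b), ready(f,b), ready(f,d)}
2. move(e,b)  →  {at(b), at(d), at(e), at(f), marked(d), marked(e), near(e), ready(b,b), ready(e,e), ready(f,b), ready(f,d)}
3. drop(e,b)  →  {at(d), at(e), at(f), marked(d), marked(e), near(e), ready(b,e), ready(f,b), ready(f,d)}
optimal plan length = 3; 3 > 1

No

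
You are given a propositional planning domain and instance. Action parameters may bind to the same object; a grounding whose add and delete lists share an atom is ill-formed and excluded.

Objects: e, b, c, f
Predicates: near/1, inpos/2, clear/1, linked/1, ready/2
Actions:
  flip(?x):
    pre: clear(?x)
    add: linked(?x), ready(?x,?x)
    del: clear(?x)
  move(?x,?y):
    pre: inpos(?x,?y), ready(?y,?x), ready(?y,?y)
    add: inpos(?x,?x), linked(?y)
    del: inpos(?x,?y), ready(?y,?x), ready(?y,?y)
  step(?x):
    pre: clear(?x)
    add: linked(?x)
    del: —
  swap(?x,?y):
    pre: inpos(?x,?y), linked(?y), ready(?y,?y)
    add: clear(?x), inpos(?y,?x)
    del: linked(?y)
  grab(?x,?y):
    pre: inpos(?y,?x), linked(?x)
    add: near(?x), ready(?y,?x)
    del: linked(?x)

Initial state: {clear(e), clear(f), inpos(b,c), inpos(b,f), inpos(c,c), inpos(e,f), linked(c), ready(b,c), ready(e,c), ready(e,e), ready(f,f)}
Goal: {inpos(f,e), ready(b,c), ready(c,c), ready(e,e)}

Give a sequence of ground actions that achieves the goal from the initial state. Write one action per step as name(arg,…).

1. flip(f)  →  {clear(e), inpos(b,c), inpos(b,f), inpos(c,c), inpos(e,f), linked(c), linked(f), ready(b,c), ready(e,c), ready(e,e), ready(f,f)}
2. swap(e,f)  →  {clear(e), inpos(b,c), inpos(b,f), inpos(c,c), inpos(e,f), inpos(f,e), linked(c), ready(b,c), ready(e,c), ready(e,e), ready(f,f)}
3. grab(c,c)  →  {clear(e), inpos(b,c), inpos(b,f), inpos(c,c), inpos(e,f), inpos(f,e), near(c), ready(b,c), ready(c,c), ready(e,c), ready(e,e), ready(f,f)}

flip(f); swap(e,f); grab(c,c)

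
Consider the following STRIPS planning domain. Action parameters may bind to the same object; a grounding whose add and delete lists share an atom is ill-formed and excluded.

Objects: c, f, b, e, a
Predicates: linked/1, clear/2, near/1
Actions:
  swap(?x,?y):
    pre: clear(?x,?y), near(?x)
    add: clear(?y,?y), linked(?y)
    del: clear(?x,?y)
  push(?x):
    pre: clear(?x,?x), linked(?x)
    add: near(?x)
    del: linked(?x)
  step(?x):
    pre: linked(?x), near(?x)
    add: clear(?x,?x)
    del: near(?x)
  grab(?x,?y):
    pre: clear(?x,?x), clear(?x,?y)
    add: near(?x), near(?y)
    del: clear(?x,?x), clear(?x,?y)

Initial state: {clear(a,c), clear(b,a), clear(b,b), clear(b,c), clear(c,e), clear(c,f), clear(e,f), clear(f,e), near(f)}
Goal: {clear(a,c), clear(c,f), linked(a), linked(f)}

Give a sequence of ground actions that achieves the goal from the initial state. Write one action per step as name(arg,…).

swap(f,e); push(e); swap(e,f); grab(b,c); swap(b,a)

1. swap(f,e)  →  {clear(a,c), clear(b,a), clear(b,b), clear(b,c), clear(c,e), clear(c,f), clear(e,e), clear(e,f), linked(e), near(f)}
2. push(e)  →  {clear(a,c), clear(b,a), clear(b,b), clear(b,c), clear(c,e), clear(c,f), clear(e,e), clear(e,f), near(e), near(f)}
3. swap(e,f)  →  {clear(a,c), clear(b,a), clear(b,b), clear(b,c), clear(c,e), clear(c,f), clear(e,e), clear(f,f), linked(f), near(e), near(f)}
4. grab(b,c)  →  {clear(a,c), clear(b,a), clear(c,e), clear(c,f), clear(e,e), clear(f,f), linked(f), near(b), near(c), near(e), near(f)}
5. swap(b,a)  →  {clear(a,a), clear(a,c), clear(c,e), clear(c,f), clear(e,e), clear(f,f), linked(a), linked(f), near(b), near(c), near(e), near(f)}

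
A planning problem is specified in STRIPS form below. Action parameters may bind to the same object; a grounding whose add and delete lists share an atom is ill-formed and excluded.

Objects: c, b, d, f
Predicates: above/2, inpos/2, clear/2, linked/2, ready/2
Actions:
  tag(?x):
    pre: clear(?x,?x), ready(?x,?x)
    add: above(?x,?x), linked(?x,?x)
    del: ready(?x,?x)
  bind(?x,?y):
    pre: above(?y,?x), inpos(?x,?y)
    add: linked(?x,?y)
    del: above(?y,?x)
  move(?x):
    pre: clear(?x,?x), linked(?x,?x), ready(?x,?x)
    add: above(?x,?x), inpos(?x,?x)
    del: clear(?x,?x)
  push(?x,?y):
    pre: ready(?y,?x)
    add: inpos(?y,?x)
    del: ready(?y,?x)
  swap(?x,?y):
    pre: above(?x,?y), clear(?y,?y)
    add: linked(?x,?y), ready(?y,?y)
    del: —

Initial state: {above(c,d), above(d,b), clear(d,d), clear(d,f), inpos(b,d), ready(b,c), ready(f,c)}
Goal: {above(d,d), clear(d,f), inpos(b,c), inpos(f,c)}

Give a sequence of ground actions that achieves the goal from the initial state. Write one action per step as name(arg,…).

push(c,b); push(c,f); swap(c,d); tag(d)

1. push(c,b)  →  {above(c,d), above(d,b), clear(d,d), clear(d,f), inpos(b,c), inpos(b,d), ready(f,c)}
2. push(c,f)  →  {above(c,d), above(d,b), clear(d,d), clear(d,f), inpos(b,c), inpos(b,d), inpos(f,c)}
3. swap(c,d)  →  {above(c,d), above(d,b), clear(d,d), clear(d,f), inpos(b,c), inpos(b,d), inpos(f,c), linked(c,d), ready(d,d)}
4. tag(d)  →  {above(c,d), above(d,b), above(d,d), clear(d,d), clear(d,f), inpos(b,c), inpos(b,d), inpos(f,c), linked(c,d), linked(d,d)}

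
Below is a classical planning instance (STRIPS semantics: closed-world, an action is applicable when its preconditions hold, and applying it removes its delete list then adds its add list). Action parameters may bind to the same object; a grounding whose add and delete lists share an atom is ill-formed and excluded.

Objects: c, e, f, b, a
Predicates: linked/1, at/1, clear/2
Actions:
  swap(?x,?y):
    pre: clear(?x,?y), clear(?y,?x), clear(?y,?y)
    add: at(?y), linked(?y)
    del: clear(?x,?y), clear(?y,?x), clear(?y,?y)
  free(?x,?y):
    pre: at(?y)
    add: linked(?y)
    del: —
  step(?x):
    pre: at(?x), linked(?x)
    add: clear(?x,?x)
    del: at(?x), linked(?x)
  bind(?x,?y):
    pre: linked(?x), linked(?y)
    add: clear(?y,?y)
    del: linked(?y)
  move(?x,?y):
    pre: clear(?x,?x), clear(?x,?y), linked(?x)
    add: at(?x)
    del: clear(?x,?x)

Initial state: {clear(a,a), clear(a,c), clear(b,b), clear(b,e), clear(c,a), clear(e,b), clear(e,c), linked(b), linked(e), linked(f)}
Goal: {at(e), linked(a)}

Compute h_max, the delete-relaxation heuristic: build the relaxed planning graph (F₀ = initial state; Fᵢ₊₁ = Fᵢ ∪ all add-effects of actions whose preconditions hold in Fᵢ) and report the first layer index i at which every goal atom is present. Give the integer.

2

F0 = init (10 atoms)
F1 = F0 ∪ {at(a), at(b), clear(e,e), clear(f,f), linked(a)}  (15 atoms)
F2 = F1 ∪ {at(e), at(f)}  (17 atoms)
goal ⊆ F2  ⇒  h_max = 2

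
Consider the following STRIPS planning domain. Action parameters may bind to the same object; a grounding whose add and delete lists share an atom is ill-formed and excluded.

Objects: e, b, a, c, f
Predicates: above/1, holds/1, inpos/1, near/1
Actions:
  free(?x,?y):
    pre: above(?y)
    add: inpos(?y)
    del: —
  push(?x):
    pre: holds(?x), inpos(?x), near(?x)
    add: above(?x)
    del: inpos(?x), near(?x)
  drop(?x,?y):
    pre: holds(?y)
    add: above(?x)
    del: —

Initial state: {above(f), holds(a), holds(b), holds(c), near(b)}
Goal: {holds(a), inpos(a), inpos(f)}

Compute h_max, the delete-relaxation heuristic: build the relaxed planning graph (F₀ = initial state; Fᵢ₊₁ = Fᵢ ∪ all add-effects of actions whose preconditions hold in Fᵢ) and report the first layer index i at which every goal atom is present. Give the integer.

2

F0 = init (5 atoms)
F1 = F0 ∪ {above(a), above(b), above(c), above(e), inpos(f)}  (10 atoms)
F2 = F1 ∪ {inpos(a), inpos(b), inpos(c), inpos(e)}  (14 atoms)
goal ⊆ F2  ⇒  h_max = 2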